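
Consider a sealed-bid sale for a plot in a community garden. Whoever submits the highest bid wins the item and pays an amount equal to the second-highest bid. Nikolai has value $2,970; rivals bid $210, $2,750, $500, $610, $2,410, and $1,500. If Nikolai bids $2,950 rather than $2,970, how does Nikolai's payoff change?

$0

The highest competing bid is $2,750.
Bidding truthfully at $2,970: Nikolai has the top bid, wins, and pays the second-highest bid $2,750. Payoff = $2,970 − $2,750 = $220.
Bidding $2,950: Nikolai has the top bid, wins, and pays the second-highest bid $2,750. Payoff = $2,970 − $2,750 = $220.
Change = $220 − $220 = $0.
The bid only affects whether you win, not the price — here both bids land on the same side of the top rival bid, so the deviation is payoff-neutral.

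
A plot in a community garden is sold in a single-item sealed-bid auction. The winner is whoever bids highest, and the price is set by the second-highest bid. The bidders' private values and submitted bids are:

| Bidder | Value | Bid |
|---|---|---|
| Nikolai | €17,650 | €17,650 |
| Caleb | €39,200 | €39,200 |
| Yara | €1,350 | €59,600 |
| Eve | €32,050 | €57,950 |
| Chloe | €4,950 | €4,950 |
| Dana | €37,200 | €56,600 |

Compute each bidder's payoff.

Bids in descending order: Yara €59,600 > Eve €57,950 > Dana €56,600 > Caleb €39,200 > Nikolai €17,650 > Chloe €4,950.
Yara has the top bid and wins; the price is the second-highest bid, €57,950.
Yara's payoff = €1,350 − €57,950 = -€56,600. All other bidders lose, so their payoff is 0.

Payoffs: Nikolai €0, Caleb €0, Yara -€56,600, Eve €0, Chloe €0, Dana €0.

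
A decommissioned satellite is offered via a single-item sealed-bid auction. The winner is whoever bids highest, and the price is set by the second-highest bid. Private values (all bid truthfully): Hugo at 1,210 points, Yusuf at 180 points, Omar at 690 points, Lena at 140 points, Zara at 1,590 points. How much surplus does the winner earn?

Ordered from highest: Zara 1,590 points; Hugo 1,210 points; Omar 690 points; Yusuf 180 points; Lena 140 points.
Zara wins with the top bid and pays the second-highest, 1,210 points.
Surplus = 1,590 points − 1,210 points = 380 points.

380 points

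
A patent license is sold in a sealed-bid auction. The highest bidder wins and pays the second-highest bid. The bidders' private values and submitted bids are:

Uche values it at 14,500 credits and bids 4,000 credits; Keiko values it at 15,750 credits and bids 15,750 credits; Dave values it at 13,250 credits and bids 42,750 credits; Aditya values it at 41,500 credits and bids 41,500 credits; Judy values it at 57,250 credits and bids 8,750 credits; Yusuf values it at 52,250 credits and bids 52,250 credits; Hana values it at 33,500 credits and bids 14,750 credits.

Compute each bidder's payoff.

Ranking the bids: Yusuf 52,250 credits > Dave 42,750 credits > Aditya 41,500 credits > Keiko 15,750 credits > Hana 14,750 credits > Judy 8,750 credits > Uche 4,000 credits.
Yusuf has the top bid and wins; the price is the second-highest bid, 42,750 credits.
Yusuf's payoff = 52,250 credits − 42,750 credits = 9,500 credits. All other bidders lose, so their payoff is 0.

Uche 0 credits, Keiko 0 credits, Dave 0 credits, Aditya 0 credits, Judy 0 credits, Yusuf 9,500 credits, Hana 0 credits.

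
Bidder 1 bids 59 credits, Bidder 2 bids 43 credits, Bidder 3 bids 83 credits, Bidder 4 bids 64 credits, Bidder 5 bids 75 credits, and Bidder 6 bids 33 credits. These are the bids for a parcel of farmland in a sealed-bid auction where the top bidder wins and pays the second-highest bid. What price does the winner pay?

The winner pays 75 credits.

Ranking the bids: Bidder 3 83 credits, then Bidder 5 75 credits, then Bidder 4 64 credits, then Bidder 1 59 credits, then Bidder 2 43 credits, then Bidder 6 33 credits.
Bidder 3 is the highest bidder, so Bidder 3 wins.
Under the second-price rule, the price is the second-highest bid: 75 credits.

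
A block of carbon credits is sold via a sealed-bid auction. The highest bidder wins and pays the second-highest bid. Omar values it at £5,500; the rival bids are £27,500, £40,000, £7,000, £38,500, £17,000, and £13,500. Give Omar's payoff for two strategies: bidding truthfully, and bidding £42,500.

The highest competing bid is £40,000.
Bidding truthfully at £5,500: the top bid is £40,000 (a rival), so Omar loses. Payoff = £0.
Bidding £42,500: Omar has the top bid, wins, and pays the second-highest bid £40,000. Payoff = £5,500 − £40,000 = -£34,500.
Deviating from a truthful bid can only lose payoff in a second-price auction — never gain.

(a) £0  (b) -£34,500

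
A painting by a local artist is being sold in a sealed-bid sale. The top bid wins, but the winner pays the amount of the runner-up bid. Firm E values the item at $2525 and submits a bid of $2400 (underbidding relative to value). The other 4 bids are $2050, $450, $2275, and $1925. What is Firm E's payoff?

Highest competing bid: $2275.
Firm E's bid $2400 is the highest overall, so Firm E wins and pays the second-highest bid, $2275.
Payoff = value − price = $2525 − $2275 = $250.

Firm E's payoff: $250.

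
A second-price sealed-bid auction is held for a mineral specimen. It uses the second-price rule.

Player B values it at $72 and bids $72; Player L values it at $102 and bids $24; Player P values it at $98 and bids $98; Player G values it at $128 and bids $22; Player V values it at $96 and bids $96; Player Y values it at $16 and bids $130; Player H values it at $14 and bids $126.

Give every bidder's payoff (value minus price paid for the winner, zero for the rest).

Ranking the bids: Player Y $130, then Player H $126, then Player P $98, then Player V $96, then Player B $72, then Player L $24, then Player G $22.
Player Y has the top bid and wins; the price is the second-highest bid, $126.
Player Y's payoff = $16 − $126 = -$110. All other bidders lose, so their payoff is 0.

Player B $0, Player L $0, Player P $0, Player G $0, Player V $0, Player Y -$110, Player H $0.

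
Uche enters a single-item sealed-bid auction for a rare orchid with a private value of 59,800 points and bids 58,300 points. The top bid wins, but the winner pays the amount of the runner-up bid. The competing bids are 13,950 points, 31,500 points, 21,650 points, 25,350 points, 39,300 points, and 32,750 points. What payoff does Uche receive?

Highest competing bid: 39,300 points.
Uche's bid 58,300 points is the highest overall, so Uche wins and pays the second-highest bid, 39,300 points.
Payoff = value − price = 59,800 points − 39,300 points = 20,500 points.

20,500 points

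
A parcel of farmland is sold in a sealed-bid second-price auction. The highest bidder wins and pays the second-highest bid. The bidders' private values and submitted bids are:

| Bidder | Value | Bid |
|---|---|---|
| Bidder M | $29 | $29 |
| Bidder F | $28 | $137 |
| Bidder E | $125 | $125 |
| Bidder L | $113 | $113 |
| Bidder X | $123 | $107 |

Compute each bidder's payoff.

Sorted high to low: Bidder F $137; Bidder E $125; Bidder L $113; Bidder X $107; Bidder M $29.
Bidder F has the top bid and wins; the price is the second-highest bid, $125.
Bidder F's payoff = $28 − $125 = -$97. All other bidders lose, so their payoff is 0.

Payoffs: Bidder M $0, Bidder F -$97, Bidder E $0, Bidder L $0, Bidder X $0.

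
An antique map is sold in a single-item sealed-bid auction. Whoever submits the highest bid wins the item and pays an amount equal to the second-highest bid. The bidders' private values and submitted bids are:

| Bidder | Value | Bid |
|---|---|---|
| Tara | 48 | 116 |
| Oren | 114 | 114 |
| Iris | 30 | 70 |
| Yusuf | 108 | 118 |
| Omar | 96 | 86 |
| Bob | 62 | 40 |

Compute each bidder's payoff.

Tara 0, Oren 0, Iris 0, Yusuf -8, Omar 0, Bob 0.

Ranking the bids: Yusuf 118, then Tara 116, then Oren 114, then Omar 86, then Iris 70, then Bob 40.
Yusuf has the top bid and wins; the price is the second-highest bid, 116.
Yusuf's payoff = 108 − 116 = -8. All other bidders lose, so their payoff is 0.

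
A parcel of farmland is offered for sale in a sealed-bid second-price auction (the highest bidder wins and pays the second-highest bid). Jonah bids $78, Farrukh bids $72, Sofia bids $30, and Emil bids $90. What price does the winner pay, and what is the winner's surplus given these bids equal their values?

The winner pays $78 for a surplus of $12.

Ranking the bids: Emil $90 > Jonah $78 > Farrukh $72 > Sofia $30.
Emil is the highest bidder, so Emil wins.
Under the second-price rule, the price is the second-highest bid: $78.
Surplus = $90 − $78 = $12.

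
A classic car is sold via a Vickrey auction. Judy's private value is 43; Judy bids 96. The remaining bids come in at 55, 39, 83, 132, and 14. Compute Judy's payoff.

Payoff = 0.

Highest competing bid: 132.
Judy's bid 96 is not the highest, so Judy loses, pays nothing, and earns zero payoff.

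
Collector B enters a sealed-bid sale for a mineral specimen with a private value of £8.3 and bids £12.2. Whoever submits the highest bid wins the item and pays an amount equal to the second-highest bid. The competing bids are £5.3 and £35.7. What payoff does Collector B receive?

Payoff = £0.0.

Highest competing bid: £35.7.
Collector B's bid £12.2 is not the highest, so Collector B loses, pays nothing, and earns zero payoff.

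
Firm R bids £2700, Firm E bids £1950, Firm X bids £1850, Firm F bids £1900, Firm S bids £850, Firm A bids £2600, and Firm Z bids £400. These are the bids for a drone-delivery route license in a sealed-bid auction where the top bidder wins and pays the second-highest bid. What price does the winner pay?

The winner pays £2600.

Ordered from highest: Firm R £2700; Firm A £2600; Firm E £1950; Firm F £1900; Firm X £1850; Firm S £850; Firm Z £400.
Firm R is the highest bidder, so Firm R wins.
Under the second-price rule, the price is the second-highest bid: £2600.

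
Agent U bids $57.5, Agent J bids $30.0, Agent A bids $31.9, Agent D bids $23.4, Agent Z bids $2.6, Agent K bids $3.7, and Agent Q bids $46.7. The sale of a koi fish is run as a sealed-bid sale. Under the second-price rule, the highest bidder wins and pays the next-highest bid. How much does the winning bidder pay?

The winner pays $46.7.

Sorted high to low: Agent U $57.5 > Agent Q $46.7 > Agent A $31.9 > Agent J $30.0 > Agent D $23.4 > Agent K $3.7 > Agent Z $2.6.
Agent U has the highest bid, so Agent U wins.
The second-highest bid is $46.7, so that is what Agent U pays.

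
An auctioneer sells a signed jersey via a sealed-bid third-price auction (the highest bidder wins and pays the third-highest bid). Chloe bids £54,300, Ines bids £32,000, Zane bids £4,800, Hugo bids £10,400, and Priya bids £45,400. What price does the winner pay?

Sorted high to low: Chloe £54,300; Priya £45,400; Ines £32,000; Hugo £10,400; Zane £4,800.
Chloe is the highest bidder, so Chloe wins.
Under the third-price rule, the price is the third-highest bid: £32,000.

£32,000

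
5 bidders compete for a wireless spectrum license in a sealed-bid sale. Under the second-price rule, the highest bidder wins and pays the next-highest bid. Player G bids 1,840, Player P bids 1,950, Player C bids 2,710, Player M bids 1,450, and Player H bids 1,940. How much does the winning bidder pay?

Price paid: 1,950.

Ranking the bids: Player C 2,710 > Player P 1,950 > Player H 1,940 > Player G 1,840 > Player M 1,450.
Player C has the highest bid, so Player C wins.
The second-highest bid is 1,950, so that is what Player C pays.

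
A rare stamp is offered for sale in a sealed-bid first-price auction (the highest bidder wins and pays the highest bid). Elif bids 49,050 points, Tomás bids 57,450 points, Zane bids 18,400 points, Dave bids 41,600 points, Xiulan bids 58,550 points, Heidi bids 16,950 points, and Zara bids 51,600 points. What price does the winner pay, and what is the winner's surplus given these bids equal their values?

Price 58,550 points; surplus 0 points.

Bids in descending order: Xiulan 58,550 points, then Tomás 57,450 points, then Zara 51,600 points, then Elif 49,050 points, then Dave 41,600 points, then Zane 18,400 points, then Heidi 16,950 points.
Xiulan is the highest bidder, so Xiulan wins.
Under the first-price rule, the price is the highest bid: 58,550 points.
Surplus = 58,550 points − 58,550 points = 0 points.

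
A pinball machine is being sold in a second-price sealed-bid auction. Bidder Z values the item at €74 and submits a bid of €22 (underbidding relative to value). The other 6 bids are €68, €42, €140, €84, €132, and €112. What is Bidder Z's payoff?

Payoff = €0.

Highest competing bid: €140.
Bidder Z's bid €22 is not the highest, so Bidder Z loses, pays nothing, and earns zero payoff.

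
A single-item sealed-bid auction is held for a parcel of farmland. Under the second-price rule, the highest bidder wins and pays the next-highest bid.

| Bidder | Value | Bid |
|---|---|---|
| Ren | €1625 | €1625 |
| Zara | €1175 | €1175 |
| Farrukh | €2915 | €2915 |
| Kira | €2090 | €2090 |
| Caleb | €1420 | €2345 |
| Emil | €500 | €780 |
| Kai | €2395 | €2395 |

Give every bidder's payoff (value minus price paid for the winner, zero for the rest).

Ordered from highest: Farrukh €2915, then Kai €2395, then Caleb €2345, then Kira €2090, then Ren €1625, then Zara €1175, then Emil €780.
Farrukh has the top bid and wins; the price is the second-highest bid, €2395.
Farrukh's payoff = €2915 − €2395 = €520. All other bidders lose, so their payoff is 0.

Ren €0, Zara €0, Farrukh €520, Kira €0, Caleb €0, Emil €0, Kai €0.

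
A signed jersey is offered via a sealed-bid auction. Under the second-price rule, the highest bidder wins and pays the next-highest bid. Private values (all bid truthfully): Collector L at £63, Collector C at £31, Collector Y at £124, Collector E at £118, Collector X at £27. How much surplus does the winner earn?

£6

Sorted high to low: Collector Y £124, then Collector E £118, then Collector L £63, then Collector C £31, then Collector X £27.
Collector Y wins with the top bid and pays the second-highest, £118.
Surplus = £124 − £118 = £6.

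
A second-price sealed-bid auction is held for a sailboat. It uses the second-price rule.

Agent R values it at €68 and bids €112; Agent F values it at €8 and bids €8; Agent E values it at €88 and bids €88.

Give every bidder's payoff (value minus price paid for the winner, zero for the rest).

Ranking the bids: Agent R €112 > Agent E €88 > Agent F €8.
Agent R has the top bid and wins; the price is the second-highest bid, €88.
Agent R's payoff = €68 − €88 = -€20. All other bidders lose, so their payoff is 0.

Payoffs: Agent R -€20, Agent F €0, Agent E €0.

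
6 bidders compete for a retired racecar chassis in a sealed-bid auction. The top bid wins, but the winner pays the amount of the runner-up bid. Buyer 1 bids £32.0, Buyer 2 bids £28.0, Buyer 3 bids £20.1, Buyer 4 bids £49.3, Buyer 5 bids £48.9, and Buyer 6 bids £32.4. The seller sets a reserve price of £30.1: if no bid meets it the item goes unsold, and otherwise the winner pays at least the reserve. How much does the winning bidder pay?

Ordered from highest: Buyer 4 £49.3; Buyer 5 £48.9; Buyer 6 £32.4; Buyer 1 £32.0; Buyer 2 £28.0; Buyer 3 £20.1.
Buyer 4 has the highest bid, so Buyer 4 wins.
The second-highest bid is £48.9, which exceeds the reserve, so that sets the price.

Price paid: £48.9.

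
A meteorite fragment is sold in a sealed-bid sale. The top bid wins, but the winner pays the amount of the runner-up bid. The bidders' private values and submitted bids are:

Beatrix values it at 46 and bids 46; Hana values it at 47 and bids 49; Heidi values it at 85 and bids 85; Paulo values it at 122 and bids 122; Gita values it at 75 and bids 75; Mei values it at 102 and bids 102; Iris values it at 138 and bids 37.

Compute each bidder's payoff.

Payoffs: Beatrix 0, Hana 0, Heidi 0, Paulo 20, Gita 0, Mei 0, Iris 0.

Ordered from highest: Paulo 122; Mei 102; Heidi 85; Gita 75; Hana 49; Beatrix 46; Iris 37.
Paulo has the top bid and wins; the price is the second-highest bid, 102.
Paulo's payoff = 122 − 102 = 20. All other bidders lose, so their payoff is 0.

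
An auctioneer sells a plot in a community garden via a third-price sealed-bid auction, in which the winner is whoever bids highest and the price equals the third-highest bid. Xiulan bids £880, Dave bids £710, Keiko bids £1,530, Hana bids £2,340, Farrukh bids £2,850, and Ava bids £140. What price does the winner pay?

Price paid: £1,530.

Sorted high to low: Farrukh £2,850, then Hana £2,340, then Keiko £1,530, then Xiulan £880, then Dave £710, then Ava £140.
Farrukh is the highest bidder, so Farrukh wins.
Under the third-price rule, the price is the third-highest bid: £1,530.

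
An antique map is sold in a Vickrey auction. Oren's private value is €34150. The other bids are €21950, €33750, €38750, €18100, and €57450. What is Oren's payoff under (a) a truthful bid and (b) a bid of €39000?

Truthful: €0; alternative: €0.

The highest competing bid is €57450.
Bidding truthfully at €34150: the top bid is €57450 (a rival), so Oren loses. Payoff = €0.
Bidding €39000: the top bid is €57450 (a rival), so Oren loses. Payoff = €0.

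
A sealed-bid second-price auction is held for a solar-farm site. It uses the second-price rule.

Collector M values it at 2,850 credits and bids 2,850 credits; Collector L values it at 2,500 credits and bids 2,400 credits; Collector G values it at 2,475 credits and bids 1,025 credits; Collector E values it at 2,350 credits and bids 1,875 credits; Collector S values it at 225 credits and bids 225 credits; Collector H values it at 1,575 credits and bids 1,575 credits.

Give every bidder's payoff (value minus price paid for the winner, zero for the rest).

Ranking the bids: Collector M 2,850 credits > Collector L 2,400 credits > Collector E 1,875 credits > Collector H 1,575 credits > Collector G 1,025 credits > Collector S 225 credits.
Collector M has the top bid and wins; the price is the second-highest bid, 2,400 credits.
Collector M's payoff = 2,850 credits − 2,400 credits = 450 credits. All other bidders lose, so their payoff is 0.

Collector M 450 credits, Collector L 0 credits, Collector G 0 credits, Collector E 0 credits, Collector S 0 credits, Collector H 0 credits.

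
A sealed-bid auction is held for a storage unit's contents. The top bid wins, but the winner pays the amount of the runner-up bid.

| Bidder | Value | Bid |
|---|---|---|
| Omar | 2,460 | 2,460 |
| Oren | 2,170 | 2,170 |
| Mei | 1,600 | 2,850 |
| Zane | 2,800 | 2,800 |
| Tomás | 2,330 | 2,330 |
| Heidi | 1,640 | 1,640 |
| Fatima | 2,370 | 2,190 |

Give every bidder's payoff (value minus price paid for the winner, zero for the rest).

Ordered from highest: Mei 2,850, then Zane 2,800, then Omar 2,460, then Tomás 2,330, then Fatima 2,190, then Oren 2,170, then Heidi 1,640.
Mei has the top bid and wins; the price is the second-highest bid, 2,800.
Mei's payoff = 1,600 − 2,800 = -1,200. All other bidders lose, so their payoff is 0.

Omar 0, Oren 0, Mei -1,200, Zane 0, Tomás 0, Heidi 0, Fatima 0.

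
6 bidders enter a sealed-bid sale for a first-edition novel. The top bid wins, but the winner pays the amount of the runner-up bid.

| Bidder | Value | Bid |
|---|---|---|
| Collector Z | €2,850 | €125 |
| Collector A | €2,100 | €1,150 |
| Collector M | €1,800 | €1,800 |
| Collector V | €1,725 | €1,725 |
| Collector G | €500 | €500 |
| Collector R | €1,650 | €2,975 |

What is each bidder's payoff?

Ordered from highest: Collector R €2,975 > Collector M €1,800 > Collector V €1,725 > Collector A €1,150 > Collector G €500 > Collector Z €125.
Collector R has the top bid and wins; the price is the second-highest bid, €1,800.
Collector R's payoff = €1,650 − €1,800 = -€150. All other bidders lose, so their payoff is 0.

Collector Z €0, Collector A €0, Collector M €0, Collector V €0, Collector G €0, Collector R -€150.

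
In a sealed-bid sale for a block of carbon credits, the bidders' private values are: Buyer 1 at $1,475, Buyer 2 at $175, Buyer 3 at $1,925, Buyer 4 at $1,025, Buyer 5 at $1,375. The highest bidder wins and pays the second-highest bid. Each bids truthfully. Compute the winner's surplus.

Winner's surplus: $450.

Ranking the bids: Buyer 3 $1,925 > Buyer 1 $1,475 > Buyer 5 $1,375 > Buyer 4 $1,025 > Buyer 2 $175.
Buyer 3 wins with the top bid and pays the second-highest, $1,475.
Surplus = $1,925 − $1,475 = $450.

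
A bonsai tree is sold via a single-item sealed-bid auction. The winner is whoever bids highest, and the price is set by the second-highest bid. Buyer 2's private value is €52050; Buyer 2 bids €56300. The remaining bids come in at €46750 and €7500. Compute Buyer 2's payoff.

The bidder's payoff: €5300.

Highest competing bid: €46750.
Buyer 2's bid €56300 is the highest overall, so Buyer 2 wins and pays the second-highest bid, €46750.
Payoff = value − price = €52050 − €46750 = €5300.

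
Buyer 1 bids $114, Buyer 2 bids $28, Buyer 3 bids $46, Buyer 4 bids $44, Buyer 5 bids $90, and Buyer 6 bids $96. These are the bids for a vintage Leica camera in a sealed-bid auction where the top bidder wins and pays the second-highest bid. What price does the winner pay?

Ordered from highest: Buyer 1 $114; Buyer 6 $96; Buyer 5 $90; Buyer 3 $46; Buyer 4 $44; Buyer 2 $28.
Buyer 1 is the highest bidder, so Buyer 1 wins.
Under the second-price rule, the price is the second-highest bid: $96.

The winner pays $96.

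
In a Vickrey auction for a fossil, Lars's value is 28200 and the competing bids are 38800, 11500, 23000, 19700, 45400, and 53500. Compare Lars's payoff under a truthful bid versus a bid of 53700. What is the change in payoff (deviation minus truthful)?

-25300

The highest competing bid is 53500.
Bidding truthfully at 28200: the top bid is 53500 (a rival), so Lars loses. Payoff = 0.
Bidding 53700: Lars has the top bid, wins, and pays the second-highest bid 53500. Payoff = 28200 − 53500 = -25300.
Change = -25300 − 0 = -25300.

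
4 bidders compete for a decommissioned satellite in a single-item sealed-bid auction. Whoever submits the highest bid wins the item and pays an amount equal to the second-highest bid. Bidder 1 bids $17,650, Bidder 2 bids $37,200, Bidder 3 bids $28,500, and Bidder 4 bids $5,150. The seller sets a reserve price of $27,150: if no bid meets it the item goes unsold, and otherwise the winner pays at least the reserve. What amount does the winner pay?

Ranking the bids: Bidder 2 $37,200, then Bidder 3 $28,500, then Bidder 1 $17,650, then Bidder 4 $5,150.
Bidder 2 has the highest bid, so Bidder 2 wins.
The second-highest bid is $28,500, which exceeds the reserve, so that sets the price.

Price paid: $28,500.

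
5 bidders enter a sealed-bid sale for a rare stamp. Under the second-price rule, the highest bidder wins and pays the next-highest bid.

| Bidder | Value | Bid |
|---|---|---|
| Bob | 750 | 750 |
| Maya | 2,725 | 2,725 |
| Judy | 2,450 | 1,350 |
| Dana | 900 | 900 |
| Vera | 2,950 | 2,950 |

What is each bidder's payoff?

Bob 0, Maya 0, Judy 0, Dana 0, Vera 225.

Ranking the bids: Vera 2,950; Maya 2,725; Judy 1,350; Dana 900; Bob 750.
Vera has the top bid and wins; the price is the second-highest bid, 2,725.
Vera's payoff = 2,950 − 2,725 = 225. All other bidders lose, so their payoff is 0.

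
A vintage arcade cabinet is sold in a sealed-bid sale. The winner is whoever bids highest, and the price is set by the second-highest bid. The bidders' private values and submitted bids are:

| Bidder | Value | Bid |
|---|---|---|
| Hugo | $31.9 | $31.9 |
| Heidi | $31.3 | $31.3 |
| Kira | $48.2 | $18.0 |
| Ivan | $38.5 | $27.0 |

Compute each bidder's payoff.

Ordered from highest: Hugo $31.9, then Heidi $31.3, then Ivan $27.0, then Kira $18.0.
Hugo has the top bid and wins; the price is the second-highest bid, $31.3.
Hugo's payoff = $31.9 − $31.3 = $0.6. All other bidders lose, so their payoff is 0.

Payoffs: Hugo $0.6, Heidi $0.0, Kira $0.0, Ivan $0.0.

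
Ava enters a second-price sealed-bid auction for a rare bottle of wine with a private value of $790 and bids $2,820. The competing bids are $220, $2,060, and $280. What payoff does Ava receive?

Ava's payoff: -$1,270.

Highest competing bid: $2,060.
Ava's bid $2,820 is the highest overall, so Ava wins and pays the second-highest bid, $2,060.
Payoff = value − price = $790 − $2,060 = -$1,270.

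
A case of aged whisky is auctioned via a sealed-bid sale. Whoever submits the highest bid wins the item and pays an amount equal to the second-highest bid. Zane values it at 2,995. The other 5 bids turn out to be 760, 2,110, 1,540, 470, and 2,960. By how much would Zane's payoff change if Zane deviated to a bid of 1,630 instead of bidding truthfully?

The highest competing bid is 2,960.
Bidding truthfully at 2,995: Zane has the top bid, wins, and pays the second-highest bid 2,960. Payoff = 2,995 − 2,960 = 35.
Bidding 1,630: the top bid is 2,960 (a rival), so Zane loses. Payoff = 0.
Change = 0 − 35 = -35.
This is the dominant-strategy logic: truthful bidding weakly beats any alternative.

-35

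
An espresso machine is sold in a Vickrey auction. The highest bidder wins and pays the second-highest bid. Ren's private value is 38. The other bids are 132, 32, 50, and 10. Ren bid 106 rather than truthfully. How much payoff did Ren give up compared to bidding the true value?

Payoff forgone: 0.

The highest competing bid is 132.
Bidding truthfully at 38: the top bid is 132 (a rival), so Ren loses. Payoff = 0.
Bidding 106: the top bid is 132 (a rival), so Ren loses. Payoff = 0.
Regret = truthful payoff − actual payoff = 0 − 0 = 0.
The bid only affects whether you win, not the price — here both bids land on the same side of the top rival bid, so the deviation is payoff-neutral.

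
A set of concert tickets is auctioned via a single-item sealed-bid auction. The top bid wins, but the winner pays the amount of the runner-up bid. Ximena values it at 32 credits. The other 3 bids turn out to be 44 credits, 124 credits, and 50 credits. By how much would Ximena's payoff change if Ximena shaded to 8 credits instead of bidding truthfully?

The highest competing bid is 124 credits.
Bidding truthfully at 32 credits: the top bid is 124 credits (a rival), so Ximena loses. Payoff = 0 credits.
Bidding 8 credits: the top bid is 124 credits (a rival), so Ximena loses. Payoff = 0 credits.
Change = 0 credits − 0 credits = 0 credits.

0 credits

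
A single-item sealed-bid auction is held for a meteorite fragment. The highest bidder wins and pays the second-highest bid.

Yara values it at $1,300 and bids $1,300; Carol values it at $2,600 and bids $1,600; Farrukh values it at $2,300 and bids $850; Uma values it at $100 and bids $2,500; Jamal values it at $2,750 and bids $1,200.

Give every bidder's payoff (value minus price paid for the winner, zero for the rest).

Payoffs: Yara $0, Carol $0, Farrukh $0, Uma -$1,500, Jamal $0.

Ranking the bids: Uma $2,500; Carol $1,600; Yara $1,300; Jamal $1,200; Farrukh $850.
Uma has the top bid and wins; the price is the second-highest bid, $1,600.
Uma's payoff = $100 − $1,600 = -$1,500. All other bidders lose, so their payoff is 0.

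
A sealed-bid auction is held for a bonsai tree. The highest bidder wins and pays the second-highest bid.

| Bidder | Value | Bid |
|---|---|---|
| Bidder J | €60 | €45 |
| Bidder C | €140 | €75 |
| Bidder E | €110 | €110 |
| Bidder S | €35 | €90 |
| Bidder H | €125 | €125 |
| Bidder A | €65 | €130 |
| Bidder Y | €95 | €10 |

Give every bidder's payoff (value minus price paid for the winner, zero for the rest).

Bidder J €0, Bidder C €0, Bidder E €0, Bidder S €0, Bidder H €0, Bidder A -€60, Bidder Y €0.

Ranking the bids: Bidder A €130 > Bidder H €125 > Bidder E €110 > Bidder S €90 > Bidder C €75 > Bidder J €45 > Bidder Y €10.
Bidder A has the top bid and wins; the price is the second-highest bid, €125.
Bidder A's payoff = €65 − €125 = -€60. All other bidders lose, so their payoff is 0.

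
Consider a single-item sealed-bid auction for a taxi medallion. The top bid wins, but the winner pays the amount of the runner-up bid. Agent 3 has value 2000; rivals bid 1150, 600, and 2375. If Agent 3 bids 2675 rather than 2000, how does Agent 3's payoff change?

-375

The highest competing bid is 2375.
Bidding truthfully at 2000: the top bid is 2375 (a rival), so Agent 3 loses. Payoff = 0.
Bidding 2675: Agent 3 has the top bid, wins, and pays the second-highest bid 2375. Payoff = 2000 − 2375 = -375.
Change = -375 − 0 = -375.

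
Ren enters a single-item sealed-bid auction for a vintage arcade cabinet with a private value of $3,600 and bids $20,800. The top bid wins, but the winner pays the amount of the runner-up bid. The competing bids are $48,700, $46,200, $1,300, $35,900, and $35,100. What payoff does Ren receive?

Highest competing bid: $48,700.
Ren's bid $20,800 is not the highest, so Ren loses, pays nothing, and earns zero payoff.

Ren's payoff: $0.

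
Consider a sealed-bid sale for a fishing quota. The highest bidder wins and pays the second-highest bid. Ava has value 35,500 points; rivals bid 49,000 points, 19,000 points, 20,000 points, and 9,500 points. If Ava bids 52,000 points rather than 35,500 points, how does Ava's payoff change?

Change in payoff: -13,500 points.

The highest competing bid is 49,000 points.
Bidding truthfully at 35,500 points: the top bid is 49,000 points (a rival), so Ava loses. Payoff = 0 points.
Bidding 52,000 points: Ava has the top bid, wins, and pays the second-highest bid 49,000 points. Payoff = 35,500 points − 49,000 points = -13,500 points.
Change = -13,500 points − 0 points = -13,500 points.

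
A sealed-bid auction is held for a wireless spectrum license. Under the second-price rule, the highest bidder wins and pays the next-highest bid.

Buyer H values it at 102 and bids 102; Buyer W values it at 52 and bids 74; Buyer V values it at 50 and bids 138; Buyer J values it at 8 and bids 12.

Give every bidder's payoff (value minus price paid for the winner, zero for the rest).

Ordered from highest: Buyer V 138, then Buyer H 102, then Buyer W 74, then Buyer J 12.
Buyer V has the top bid and wins; the price is the second-highest bid, 102.
Buyer V's payoff = 50 − 102 = -52. All other bidders lose, so their payoff is 0.

Buyer H 0, Buyer W 0, Buyer V -52, Buyer J 0.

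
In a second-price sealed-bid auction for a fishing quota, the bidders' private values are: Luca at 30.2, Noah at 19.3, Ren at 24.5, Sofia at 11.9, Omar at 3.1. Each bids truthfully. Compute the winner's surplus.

5.7

Sorted high to low: Luca 30.2 > Ren 24.5 > Noah 19.3 > Sofia 11.9 > Omar 3.1.
Luca wins with the top bid and pays the second-highest, 24.5.
Surplus = 30.2 − 24.5 = 5.7.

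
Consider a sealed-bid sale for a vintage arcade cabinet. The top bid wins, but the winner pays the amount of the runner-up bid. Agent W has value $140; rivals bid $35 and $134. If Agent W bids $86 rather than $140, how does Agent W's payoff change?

-$6

The highest competing bid is $134.
Bidding truthfully at $140: Agent W has the top bid, wins, and pays the second-highest bid $134. Payoff = $140 − $134 = $6.
Bidding $86: the top bid is $134 (a rival), so Agent W loses. Payoff = $0.
Change = $0 − $6 = -$6.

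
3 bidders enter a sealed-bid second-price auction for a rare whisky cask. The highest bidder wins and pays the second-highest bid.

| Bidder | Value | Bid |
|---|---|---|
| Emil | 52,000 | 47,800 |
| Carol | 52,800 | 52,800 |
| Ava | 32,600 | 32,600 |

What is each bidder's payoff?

Ranking the bids: Carol 52,800; Emil 47,800; Ava 32,600.
Carol has the top bid and wins; the price is the second-highest bid, 47,800.
Carol's payoff = 52,800 − 47,800 = 5,000. All other bidders lose, so their payoff is 0.

Emil 0, Carol 5,000, Ava 0.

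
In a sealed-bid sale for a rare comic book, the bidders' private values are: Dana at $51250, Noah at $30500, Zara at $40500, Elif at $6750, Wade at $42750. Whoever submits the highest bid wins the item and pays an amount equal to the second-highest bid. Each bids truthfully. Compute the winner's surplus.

$8500

Bids in descending order: Dana $51250, then Wade $42750, then Zara $40500, then Noah $30500, then Elif $6750.
Dana wins with the top bid and pays the second-highest, $42750.
Surplus = $51250 − $42750 = $8500.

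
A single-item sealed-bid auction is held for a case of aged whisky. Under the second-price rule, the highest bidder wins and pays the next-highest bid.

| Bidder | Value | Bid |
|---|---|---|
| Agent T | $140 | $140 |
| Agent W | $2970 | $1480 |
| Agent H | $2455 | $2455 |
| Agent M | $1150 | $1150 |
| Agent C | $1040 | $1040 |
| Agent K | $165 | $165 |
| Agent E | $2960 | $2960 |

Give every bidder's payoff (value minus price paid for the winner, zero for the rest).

Payoffs: Agent T $0, Agent W $0, Agent H $0, Agent M $0, Agent C $0, Agent K $0, Agent E $505.

Bids in descending order: Agent E $2960, then Agent H $2455, then Agent W $1480, then Agent M $1150, then Agent C $1040, then Agent K $165, then Agent T $140.
Agent E has the top bid and wins; the price is the second-highest bid, $2455.
Agent E's payoff = $2960 − $2455 = $505. All other bidders lose, so their payoff is 0.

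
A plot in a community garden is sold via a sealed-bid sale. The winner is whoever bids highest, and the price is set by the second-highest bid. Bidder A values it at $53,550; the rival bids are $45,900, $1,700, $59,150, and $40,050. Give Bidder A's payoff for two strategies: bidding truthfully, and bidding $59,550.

The highest competing bid is $59,150.
Bidding truthfully at $53,550: the top bid is $59,150 (a rival), so Bidder A loses. Payoff = $0.
Bidding $59,550: Bidder A has the top bid, wins, and pays the second-highest bid $59,150. Payoff = $53,550 − $59,150 = -$5,600.

(a) $0  (b) -$5,600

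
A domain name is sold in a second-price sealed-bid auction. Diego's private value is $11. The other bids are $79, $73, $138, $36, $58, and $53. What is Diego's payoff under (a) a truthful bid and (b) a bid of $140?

(a) $0  (b) -$127

The highest competing bid is $138.
Bidding truthfully at $11: the top bid is $138 (a rival), so Diego loses. Payoff = $0.
Bidding $140: Diego has the top bid, wins, and pays the second-highest bid $138. Payoff = $11 − $138 = -$127.
This is the dominant-strategy logic: truthful bidding weakly beats any alternative.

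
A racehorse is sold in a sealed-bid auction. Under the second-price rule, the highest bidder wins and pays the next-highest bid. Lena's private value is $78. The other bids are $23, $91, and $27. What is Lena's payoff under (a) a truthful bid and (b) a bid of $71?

The highest competing bid is $91.
Bidding truthfully at $78: the top bid is $91 (a rival), so Lena loses. Payoff = $0.
Bidding $71: the top bid is $91 (a rival), so Lena loses. Payoff = $0.
The bid only affects whether you win, not the price — here both bids land on the same side of the top rival bid, so the deviation is payoff-neutral.

Truthful: $0; alternative: $0.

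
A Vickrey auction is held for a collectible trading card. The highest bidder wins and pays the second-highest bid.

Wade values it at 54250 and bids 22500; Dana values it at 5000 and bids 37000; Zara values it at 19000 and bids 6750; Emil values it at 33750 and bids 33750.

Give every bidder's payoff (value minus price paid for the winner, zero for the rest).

Sorted high to low: Dana 37000 > Emil 33750 > Wade 22500 > Zara 6750.
Dana has the top bid and wins; the price is the second-highest bid, 33750.
Dana's payoff = 5000 − 33750 = -28750. All other bidders lose, so their payoff is 0.

Wade 0, Dana -28750, Zara 0, Emil 0.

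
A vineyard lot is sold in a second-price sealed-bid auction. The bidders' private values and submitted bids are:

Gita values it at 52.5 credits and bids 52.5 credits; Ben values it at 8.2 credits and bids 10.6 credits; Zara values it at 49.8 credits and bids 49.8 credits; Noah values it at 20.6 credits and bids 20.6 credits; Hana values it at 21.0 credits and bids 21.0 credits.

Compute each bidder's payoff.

Gita 2.7 credits, Ben 0.0 credits, Zara 0.0 credits, Noah 0.0 credits, Hana 0.0 credits.

Ranking the bids: Gita 52.5 credits; Zara 49.8 credits; Hana 21.0 credits; Noah 20.6 credits; Ben 10.6 credits.
Gita has the top bid and wins; the price is the second-highest bid, 49.8 credits.
Gita's payoff = 52.5 credits − 49.8 credits = 2.7 credits. All other bidders lose, so their payoff is 0.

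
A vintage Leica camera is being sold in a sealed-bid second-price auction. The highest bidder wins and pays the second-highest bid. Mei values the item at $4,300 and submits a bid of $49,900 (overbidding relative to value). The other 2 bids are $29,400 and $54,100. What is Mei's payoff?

Highest competing bid: $54,100.
Mei's bid $49,900 is not the highest, so Mei loses, pays nothing, and earns zero payoff.

$0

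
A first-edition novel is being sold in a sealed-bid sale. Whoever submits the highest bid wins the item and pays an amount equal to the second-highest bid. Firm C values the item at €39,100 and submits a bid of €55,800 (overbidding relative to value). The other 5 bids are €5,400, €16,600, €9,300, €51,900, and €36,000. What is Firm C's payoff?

Highest competing bid: €51,900.
Firm C's bid €55,800 is the highest overall, so Firm C wins and pays the second-highest bid, €51,900.
Payoff = value − price = €39,100 − €51,900 = -€12,800.
Overbidding won the item at a price above value — truthful bidding would have avoided this loss.

-€12,800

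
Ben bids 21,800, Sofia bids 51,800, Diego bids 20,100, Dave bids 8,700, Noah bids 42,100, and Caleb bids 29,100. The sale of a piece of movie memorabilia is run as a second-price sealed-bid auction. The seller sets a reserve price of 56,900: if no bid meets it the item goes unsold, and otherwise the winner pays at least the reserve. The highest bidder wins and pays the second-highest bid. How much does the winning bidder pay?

Sorted high to low: Sofia 51,800; Noah 42,100; Caleb 29,100; Ben 21,800; Diego 20,100; Dave 8,700.
The top bid 51,800 is below the reserve 56,900, so the item goes unsold and nothing is paid.

unsold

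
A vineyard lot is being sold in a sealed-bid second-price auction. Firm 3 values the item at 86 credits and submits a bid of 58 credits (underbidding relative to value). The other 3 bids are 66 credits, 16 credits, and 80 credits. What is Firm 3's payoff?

Payoff = 0 credits.

Highest competing bid: 80 credits.
Firm 3's bid 58 credits is not the highest, so Firm 3 loses, pays nothing, and earns zero payoff.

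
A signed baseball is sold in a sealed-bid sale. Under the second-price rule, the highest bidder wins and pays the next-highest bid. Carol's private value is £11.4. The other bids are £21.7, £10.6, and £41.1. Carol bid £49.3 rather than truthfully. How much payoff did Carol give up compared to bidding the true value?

The highest competing bid is £41.1.
Bidding truthfully at £11.4: the top bid is £41.1 (a rival), so Carol loses. Payoff = £0.0.
Bidding £49.3: Carol has the top bid, wins, and pays the second-highest bid £41.1. Payoff = £11.4 − £41.1 = -£29.7.
Regret = truthful payoff − actual payoff = £0.0 − -£29.7 = £29.7.
Deviating from a truthful bid can only lose payoff in a second-price auction — never gain.

Regret: £29.7.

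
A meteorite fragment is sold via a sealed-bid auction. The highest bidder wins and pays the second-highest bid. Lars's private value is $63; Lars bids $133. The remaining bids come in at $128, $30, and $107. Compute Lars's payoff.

Highest competing bid: $128.
Lars's bid $133 is the highest overall, so Lars wins and pays the second-highest bid, $128.
Payoff = value − price = $63 − $128 = -$65.
Overbidding won the item at a price above value — truthful bidding would have avoided this loss.

Payoff = -$65.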